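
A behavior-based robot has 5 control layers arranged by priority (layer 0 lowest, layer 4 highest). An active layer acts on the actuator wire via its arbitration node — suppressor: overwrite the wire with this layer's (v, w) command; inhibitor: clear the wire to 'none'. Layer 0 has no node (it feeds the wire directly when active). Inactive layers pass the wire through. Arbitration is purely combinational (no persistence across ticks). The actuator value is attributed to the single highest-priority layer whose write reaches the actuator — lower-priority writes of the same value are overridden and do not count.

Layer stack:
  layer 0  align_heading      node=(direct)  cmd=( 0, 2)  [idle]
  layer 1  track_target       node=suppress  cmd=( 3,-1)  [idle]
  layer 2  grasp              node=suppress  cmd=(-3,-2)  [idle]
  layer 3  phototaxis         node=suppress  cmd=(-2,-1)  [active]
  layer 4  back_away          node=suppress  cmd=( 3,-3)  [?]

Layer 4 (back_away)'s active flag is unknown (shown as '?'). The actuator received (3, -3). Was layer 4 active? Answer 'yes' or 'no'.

yes

If layer 4 is active=yes:
  actuator would be (3, -3)
If layer 4 is active=no:
  actuator would be (-2, -1)
Observed (3, -3), so layer 4 was active.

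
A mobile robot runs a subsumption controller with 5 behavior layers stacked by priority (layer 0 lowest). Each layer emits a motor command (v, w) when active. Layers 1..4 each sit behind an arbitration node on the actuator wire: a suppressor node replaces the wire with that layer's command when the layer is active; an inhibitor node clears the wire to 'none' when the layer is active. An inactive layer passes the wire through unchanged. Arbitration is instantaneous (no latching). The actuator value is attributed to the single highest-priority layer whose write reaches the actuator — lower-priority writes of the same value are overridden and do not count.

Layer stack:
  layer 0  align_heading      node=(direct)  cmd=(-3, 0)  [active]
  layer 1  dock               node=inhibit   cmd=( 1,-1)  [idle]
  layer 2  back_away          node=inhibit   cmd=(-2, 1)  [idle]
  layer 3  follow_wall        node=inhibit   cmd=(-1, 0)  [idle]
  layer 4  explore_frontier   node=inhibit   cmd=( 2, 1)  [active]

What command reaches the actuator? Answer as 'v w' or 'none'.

[0] align_heading on; wire := (-3, 0)
[1] dock off; pass (-3, 0)
[2] back_away off; pass (-3, 0)
[3] follow_wall off; pass (-3, 0)
[4] explore_frontier on (inhibit); wire := none
output none

none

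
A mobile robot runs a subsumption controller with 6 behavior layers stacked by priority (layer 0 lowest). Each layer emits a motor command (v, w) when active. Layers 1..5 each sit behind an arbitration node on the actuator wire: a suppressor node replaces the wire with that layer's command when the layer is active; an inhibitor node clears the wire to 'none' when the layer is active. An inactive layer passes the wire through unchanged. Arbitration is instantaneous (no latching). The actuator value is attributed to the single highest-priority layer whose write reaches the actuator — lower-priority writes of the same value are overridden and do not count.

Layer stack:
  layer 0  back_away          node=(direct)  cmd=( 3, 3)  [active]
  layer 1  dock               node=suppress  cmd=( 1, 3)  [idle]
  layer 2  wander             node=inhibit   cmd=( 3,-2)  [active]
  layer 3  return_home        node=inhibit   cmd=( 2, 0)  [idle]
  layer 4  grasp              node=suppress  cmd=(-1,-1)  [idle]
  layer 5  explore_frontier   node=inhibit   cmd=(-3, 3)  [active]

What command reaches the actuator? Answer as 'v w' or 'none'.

L0 back_away: active, feeds wire = (3, 3)
L1 dock: idle → wire stays (3, 3)
L2 wander: active, inhibitor → wire = none
L3 return_home: idle → wire stays none
L4 grasp: idle → wire stays none
L5 explore_frontier: active, inhibitor → wire = none
actuator = none

none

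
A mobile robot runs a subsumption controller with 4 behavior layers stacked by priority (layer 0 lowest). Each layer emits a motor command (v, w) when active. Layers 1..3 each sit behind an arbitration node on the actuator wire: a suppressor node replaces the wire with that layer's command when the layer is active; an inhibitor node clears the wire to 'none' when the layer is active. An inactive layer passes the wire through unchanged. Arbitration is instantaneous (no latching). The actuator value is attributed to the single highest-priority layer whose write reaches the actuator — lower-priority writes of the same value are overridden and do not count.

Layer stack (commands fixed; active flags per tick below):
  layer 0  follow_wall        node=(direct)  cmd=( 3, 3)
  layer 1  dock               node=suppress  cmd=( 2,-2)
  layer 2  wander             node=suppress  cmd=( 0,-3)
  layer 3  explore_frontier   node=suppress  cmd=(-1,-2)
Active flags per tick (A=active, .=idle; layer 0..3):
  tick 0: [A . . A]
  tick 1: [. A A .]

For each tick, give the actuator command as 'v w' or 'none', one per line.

tick 0:
  layer 0 (follow_wall) active — direct: (3, 3)
  layer 1 (dock) idle — unchanged: (3, 3)
  layer 2 (wander) idle — unchanged: (3, 3)
  layer 3 (explore_frontier) active — suppresses: (-1, -2)
  → actuator (-1, -2)
tick 1:
  layer 0 (follow_wall) idle — none
  layer 1 (dock) active — suppresses: (2, -2)
  layer 2 (wander) active — suppresses: (0, -3)
  layer 3 (explore_frontier) idle — unchanged: (0, -3)
  → actuator (0, -3)

-1 -2
0 -3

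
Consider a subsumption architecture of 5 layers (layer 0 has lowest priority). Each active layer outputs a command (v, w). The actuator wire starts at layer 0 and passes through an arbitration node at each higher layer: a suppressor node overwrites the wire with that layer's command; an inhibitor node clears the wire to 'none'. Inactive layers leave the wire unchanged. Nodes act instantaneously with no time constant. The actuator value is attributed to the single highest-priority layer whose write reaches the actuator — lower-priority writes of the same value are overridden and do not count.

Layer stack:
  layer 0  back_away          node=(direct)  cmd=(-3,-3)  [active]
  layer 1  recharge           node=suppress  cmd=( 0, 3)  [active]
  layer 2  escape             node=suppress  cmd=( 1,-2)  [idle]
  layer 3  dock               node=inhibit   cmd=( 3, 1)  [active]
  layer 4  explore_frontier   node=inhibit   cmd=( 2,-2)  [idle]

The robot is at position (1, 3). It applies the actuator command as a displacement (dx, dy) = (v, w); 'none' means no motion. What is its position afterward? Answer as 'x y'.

1 3

[0] back_away on; wire := (-3, -3)
[1] recharge on (suppress); wire := (0, 3)
[2] escape off; pass (0, 3)
[3] dock on (inhibit); wire := none
[4] explore_frontier off; pass none
output none
position: (1, 3) + none = (1, 3)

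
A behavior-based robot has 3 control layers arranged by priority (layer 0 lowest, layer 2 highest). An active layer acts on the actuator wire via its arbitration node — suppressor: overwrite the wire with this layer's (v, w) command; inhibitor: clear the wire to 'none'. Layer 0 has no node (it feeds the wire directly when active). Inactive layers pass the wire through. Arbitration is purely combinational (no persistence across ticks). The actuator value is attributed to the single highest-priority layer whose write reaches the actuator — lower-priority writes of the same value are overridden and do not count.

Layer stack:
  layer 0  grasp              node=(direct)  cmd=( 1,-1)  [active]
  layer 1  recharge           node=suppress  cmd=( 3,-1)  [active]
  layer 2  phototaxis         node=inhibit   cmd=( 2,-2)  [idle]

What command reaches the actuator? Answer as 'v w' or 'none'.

layer 0 (grasp) active — direct: (1, -1)
layer 1 (recharge) active — suppresses: (3, -1)
layer 2 (phototaxis) idle — unchanged: (3, -1)
→ actuator (3, -1)

3 -1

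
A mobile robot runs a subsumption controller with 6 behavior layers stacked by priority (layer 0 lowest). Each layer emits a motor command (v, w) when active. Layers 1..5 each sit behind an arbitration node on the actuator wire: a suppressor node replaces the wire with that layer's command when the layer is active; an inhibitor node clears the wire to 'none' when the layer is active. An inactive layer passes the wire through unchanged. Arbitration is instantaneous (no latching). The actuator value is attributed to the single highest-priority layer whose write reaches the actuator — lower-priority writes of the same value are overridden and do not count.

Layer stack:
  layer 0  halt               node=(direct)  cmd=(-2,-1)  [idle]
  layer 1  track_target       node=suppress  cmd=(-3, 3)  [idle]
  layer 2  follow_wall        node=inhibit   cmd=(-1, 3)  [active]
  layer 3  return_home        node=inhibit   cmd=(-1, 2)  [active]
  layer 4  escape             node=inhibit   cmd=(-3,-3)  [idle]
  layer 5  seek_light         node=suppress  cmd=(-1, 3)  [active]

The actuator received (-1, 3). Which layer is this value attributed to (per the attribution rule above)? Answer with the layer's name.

seek_light

layer 0 (halt) idle — none
layer 1 (track_target) idle — unchanged: none
layer 2 (follow_wall) active — inhibits: none
layer 3 (return_home) active — inhibits: none
layer 4 (escape) idle — unchanged: none
layer 5 (seek_light) active — suppresses: (-1, 3)
→ actuator (-1, 3)
last writer: layer 5 = seek_light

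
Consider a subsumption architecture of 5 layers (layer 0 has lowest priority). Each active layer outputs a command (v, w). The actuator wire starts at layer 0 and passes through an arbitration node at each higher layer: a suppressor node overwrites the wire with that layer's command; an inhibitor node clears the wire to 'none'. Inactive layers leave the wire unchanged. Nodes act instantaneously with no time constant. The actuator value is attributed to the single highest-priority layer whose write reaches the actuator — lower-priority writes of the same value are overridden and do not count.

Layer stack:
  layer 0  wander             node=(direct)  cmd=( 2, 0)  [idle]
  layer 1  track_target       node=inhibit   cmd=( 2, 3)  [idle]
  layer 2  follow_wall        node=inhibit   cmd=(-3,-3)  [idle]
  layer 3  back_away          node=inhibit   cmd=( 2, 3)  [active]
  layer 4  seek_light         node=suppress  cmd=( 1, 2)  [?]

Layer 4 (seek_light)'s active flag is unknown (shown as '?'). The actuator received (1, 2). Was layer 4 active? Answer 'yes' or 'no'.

If layer 4 is active=yes:
  actuator would be (1, 2)
If layer 4 is active=no:
  actuator would be none
Observed (1, 2), so layer 4 was active.

yes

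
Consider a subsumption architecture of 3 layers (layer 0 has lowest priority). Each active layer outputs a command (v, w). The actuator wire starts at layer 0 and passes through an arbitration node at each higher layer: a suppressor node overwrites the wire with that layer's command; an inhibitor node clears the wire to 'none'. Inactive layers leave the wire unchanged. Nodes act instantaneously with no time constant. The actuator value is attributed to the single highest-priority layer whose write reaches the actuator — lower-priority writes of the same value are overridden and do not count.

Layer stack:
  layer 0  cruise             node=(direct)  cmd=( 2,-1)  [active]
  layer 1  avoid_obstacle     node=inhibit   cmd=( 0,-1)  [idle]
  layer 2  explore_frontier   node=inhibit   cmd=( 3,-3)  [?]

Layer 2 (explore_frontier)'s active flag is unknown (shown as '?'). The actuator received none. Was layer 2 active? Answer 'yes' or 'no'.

If layer 2 is active=yes:
  actuator would be none
If layer 2 is active=no:
  actuator would be (2, -1)
Observed none, so layer 2 was active.

yes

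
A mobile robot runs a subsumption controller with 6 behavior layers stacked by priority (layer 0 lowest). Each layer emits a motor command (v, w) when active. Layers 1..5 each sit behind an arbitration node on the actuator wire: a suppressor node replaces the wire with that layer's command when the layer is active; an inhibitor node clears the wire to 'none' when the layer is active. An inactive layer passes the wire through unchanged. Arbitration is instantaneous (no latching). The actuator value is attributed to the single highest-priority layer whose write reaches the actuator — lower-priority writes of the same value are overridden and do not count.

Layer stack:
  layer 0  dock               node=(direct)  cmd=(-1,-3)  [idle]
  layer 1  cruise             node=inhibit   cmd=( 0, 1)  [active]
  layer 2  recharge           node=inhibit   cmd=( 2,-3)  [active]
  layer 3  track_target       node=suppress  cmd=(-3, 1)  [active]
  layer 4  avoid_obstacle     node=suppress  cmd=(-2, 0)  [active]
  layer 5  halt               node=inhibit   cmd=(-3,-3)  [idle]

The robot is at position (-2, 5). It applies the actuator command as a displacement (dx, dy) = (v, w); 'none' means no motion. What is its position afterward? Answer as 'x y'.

-4 5

layer 0 (dock) idle — none
layer 1 (cruise) active — inhibits: none
layer 2 (recharge) active — inhibits: none
layer 3 (track_target) active — suppresses: (-3, 1)
layer 4 (avoid_obstacle) active — suppresses: (-2, 0)
layer 5 (halt) idle — unchanged: (-2, 0)
→ actuator (-2, 0)
position: (-2, 5) + (-2, 0) = (-4, 5)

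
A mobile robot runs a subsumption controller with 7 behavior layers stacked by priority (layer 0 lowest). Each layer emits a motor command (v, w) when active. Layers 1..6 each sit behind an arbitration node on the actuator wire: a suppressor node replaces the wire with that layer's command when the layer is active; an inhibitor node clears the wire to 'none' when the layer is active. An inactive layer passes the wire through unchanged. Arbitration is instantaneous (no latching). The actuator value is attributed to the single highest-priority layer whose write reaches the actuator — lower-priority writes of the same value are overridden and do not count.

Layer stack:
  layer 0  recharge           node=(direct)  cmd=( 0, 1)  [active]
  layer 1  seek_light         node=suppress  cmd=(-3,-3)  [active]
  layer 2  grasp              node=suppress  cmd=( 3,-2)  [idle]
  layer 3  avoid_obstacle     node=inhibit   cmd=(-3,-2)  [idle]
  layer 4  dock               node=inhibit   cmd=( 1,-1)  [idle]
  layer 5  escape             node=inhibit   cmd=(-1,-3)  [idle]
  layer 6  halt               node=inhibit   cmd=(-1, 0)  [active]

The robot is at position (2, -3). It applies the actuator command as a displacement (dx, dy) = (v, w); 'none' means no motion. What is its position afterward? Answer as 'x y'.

[0] recharge on; wire := (0, 1)
[1] seek_light on (suppress); wire := (-3, -3)
[2] grasp off; pass (-3, -3)
[3] avoid_obstacle off; pass (-3, -3)
[4] dock off; pass (-3, -3)
[5] escape off; pass (-3, -3)
[6] halt on (inhibit); wire := none
output none
position: (2, -3) + none = (2, -3)

2 -3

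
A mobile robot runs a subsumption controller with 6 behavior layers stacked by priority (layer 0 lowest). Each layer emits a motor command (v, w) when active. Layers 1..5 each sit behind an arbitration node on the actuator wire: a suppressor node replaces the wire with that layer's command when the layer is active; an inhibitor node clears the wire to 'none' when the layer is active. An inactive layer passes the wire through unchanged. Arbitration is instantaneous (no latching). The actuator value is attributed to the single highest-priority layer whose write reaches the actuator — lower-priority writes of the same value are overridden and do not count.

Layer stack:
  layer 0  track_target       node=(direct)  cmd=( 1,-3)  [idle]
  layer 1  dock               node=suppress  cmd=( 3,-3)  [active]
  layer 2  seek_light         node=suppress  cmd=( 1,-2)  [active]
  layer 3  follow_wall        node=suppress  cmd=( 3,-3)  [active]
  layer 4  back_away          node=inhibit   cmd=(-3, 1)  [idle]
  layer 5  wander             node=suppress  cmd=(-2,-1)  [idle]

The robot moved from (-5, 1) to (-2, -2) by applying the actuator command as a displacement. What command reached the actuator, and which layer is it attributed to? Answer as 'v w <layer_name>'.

displacement = (-2, -2) − (-5, 1) = (3, -3)
L0 track_target: idle → wire = none
L1 dock: active, suppressor → wire = (3, -3)
L2 seek_light: active, suppressor → wire = (1, -2)
L3 follow_wall: active, suppressor → wire = (3, -3)
L4 back_away: idle → wire stays (3, -3)
L5 wander: idle → wire stays (3, -3)
actuator = (3, -3) — from layer 3 (follow_wall)

3 -3 follow_wall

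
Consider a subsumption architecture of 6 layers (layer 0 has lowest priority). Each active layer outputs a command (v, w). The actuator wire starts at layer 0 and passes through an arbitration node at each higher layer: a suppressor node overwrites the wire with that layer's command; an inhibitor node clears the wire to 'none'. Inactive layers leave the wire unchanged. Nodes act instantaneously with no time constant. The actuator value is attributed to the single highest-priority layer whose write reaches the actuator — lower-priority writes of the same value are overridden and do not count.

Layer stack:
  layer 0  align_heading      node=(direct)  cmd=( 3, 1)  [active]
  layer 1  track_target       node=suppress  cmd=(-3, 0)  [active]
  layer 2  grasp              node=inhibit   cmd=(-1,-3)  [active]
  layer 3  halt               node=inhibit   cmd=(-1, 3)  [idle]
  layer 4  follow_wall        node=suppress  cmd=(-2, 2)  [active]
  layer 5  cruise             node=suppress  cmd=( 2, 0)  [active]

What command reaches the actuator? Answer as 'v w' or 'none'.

layer 0 (align_heading) active — direct: (3, 1)
layer 1 (track_target) active — suppresses: (-3, 0)
layer 2 (grasp) active — inhibits: none
layer 3 (halt) idle — unchanged: none
layer 4 (follow_wall) active — suppresses: (-2, 2)
layer 5 (cruise) active — suppresses: (2, 0)
→ actuator (2, 0)

2 0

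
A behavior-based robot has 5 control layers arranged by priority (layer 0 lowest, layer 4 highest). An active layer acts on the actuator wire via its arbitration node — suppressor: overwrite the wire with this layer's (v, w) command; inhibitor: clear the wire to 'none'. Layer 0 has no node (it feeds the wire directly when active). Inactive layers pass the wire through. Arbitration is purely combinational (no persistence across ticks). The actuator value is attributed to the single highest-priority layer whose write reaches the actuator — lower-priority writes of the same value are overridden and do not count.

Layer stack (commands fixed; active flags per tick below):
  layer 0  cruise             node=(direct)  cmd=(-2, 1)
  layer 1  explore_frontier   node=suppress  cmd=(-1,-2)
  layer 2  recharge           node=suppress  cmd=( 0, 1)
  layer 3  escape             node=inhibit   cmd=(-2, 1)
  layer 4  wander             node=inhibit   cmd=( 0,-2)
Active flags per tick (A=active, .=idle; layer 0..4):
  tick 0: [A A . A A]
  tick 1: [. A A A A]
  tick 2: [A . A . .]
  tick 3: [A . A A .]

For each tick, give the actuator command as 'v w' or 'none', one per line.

tick 0:
  L0 cruise: active, feeds wire = (-2, 1)
  L1 explore_frontier: active, suppressor → wire = (-1, -2)
  L2 recharge: idle → wire stays (-1, -2)
  L3 escape: active, inhibitor → wire = none
  L4 wander: active, inhibitor → wire = none
  actuator = none
tick 1:
  L0 cruise: idle → wire = none
  L1 explore_frontier: active, suppressor → wire = (-1, -2)
  L2 recharge: active, suppressor → wire = (0, 1)
  L3 escape: active, inhibitor → wire = none
  L4 wander: active, inhibitor → wire = none
  actuator = none
tick 2:
  L0 cruise: active, feeds wire = (-2, 1)
  L1 explore_frontier: idle → wire stays (-2, 1)
  L2 recharge: active, suppressor → wire = (0, 1)
  L3 escape: idle → wire stays (0, 1)
  L4 wander: idle → wire stays (0, 1)
  actuator = (0, 1)
tick 3:
  L0 cruise: active, feeds wire = (-2, 1)
  L1 explore_frontier: idle → wire stays (-2, 1)
  L2 recharge: active, suppressor → wire = (0, 1)
  L3 escape: active, inhibitor → wire = none
  L4 wander: idle → wire stays none
  actuator = none

none
none
0 1
none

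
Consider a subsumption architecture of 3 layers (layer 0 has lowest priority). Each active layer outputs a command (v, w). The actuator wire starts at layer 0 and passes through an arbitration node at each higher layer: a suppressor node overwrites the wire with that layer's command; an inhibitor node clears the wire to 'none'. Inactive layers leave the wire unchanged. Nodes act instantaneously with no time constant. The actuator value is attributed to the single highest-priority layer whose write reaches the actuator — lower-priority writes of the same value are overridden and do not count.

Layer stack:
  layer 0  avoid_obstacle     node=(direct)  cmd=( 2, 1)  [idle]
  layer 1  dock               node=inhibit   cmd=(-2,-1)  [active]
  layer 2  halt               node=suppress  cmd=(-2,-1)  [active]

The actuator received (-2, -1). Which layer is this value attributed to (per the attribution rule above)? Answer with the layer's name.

halt

[0] avoid_obstacle off; wire := none
[1] dock on (inhibit); wire := none
[2] halt on (suppress); wire := (-2, -1)
output (-2, -1)
last writer: layer 2 = halt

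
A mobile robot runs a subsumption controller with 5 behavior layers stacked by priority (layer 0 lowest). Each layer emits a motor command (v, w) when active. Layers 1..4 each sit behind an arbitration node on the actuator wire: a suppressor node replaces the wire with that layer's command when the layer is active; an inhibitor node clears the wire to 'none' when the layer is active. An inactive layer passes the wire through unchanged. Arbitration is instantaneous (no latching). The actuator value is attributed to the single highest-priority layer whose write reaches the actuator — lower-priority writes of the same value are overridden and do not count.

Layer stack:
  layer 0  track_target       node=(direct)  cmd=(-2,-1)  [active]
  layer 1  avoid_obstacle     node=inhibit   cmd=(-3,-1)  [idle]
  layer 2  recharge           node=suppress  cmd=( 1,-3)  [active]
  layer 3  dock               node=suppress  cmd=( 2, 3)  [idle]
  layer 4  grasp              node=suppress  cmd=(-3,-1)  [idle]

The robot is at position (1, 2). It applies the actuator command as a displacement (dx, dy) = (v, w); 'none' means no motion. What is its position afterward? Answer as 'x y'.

layer 0 (track_target) active — direct: (-2, -1)
layer 1 (avoid_obstacle) idle — unchanged: (-2, -1)
layer 2 (recharge) active — suppresses: (1, -3)
layer 3 (dock) idle — unchanged: (1, -3)
layer 4 (grasp) idle — unchanged: (1, -3)
→ actuator (1, -3)
position: (1, 2) + (1, -3) = (2, -1)

2 -1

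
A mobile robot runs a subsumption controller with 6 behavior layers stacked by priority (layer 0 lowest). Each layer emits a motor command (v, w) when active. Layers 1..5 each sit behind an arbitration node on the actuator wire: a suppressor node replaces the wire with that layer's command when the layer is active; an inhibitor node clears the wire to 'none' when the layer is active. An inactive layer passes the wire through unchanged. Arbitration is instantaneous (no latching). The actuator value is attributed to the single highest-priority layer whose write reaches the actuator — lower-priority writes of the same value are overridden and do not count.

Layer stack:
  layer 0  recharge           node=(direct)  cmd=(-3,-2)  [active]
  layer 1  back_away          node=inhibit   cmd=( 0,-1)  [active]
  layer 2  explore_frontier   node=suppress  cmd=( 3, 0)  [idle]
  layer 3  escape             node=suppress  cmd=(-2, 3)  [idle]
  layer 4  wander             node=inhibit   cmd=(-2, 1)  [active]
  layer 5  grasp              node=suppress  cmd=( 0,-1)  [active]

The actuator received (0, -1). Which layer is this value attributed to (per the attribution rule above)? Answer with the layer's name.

[0] recharge on; wire := (-3, -2)
[1] back_away on (inhibit); wire := none
[2] explore_frontier off; pass none
[3] escape off; pass none
[4] wander on (inhibit); wire := none
[5] grasp on (suppress); wire := (0, -1)
output (0, -1)
last writer: layer 5 = grasp

grasp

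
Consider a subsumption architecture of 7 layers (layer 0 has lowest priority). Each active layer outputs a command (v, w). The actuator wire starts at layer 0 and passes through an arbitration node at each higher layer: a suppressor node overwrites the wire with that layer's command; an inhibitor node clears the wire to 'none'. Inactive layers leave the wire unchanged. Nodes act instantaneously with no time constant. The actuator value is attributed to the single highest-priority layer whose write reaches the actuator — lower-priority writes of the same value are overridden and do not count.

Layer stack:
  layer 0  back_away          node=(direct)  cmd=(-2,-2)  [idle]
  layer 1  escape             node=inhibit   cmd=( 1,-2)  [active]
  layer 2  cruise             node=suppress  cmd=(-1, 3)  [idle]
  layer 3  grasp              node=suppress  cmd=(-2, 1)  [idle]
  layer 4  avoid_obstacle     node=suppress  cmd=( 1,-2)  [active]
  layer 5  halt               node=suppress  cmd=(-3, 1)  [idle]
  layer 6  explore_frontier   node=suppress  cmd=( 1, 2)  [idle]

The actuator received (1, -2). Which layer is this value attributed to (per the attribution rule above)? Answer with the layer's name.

avoid_obstacle

layer 0 (back_away) idle — none
layer 1 (escape) active — inhibits: none
layer 2 (cruise) idle — unchanged: none
layer 3 (grasp) idle — unchanged: none
layer 4 (avoid_obstacle) active — suppresses: (1, -2)
layer 5 (halt) idle — unchanged: (1, -2)
layer 6 (explore_frontier) idle — unchanged: (1, -2)
→ actuator (1, -2)
last writer: layer 4 = avoid_obstacle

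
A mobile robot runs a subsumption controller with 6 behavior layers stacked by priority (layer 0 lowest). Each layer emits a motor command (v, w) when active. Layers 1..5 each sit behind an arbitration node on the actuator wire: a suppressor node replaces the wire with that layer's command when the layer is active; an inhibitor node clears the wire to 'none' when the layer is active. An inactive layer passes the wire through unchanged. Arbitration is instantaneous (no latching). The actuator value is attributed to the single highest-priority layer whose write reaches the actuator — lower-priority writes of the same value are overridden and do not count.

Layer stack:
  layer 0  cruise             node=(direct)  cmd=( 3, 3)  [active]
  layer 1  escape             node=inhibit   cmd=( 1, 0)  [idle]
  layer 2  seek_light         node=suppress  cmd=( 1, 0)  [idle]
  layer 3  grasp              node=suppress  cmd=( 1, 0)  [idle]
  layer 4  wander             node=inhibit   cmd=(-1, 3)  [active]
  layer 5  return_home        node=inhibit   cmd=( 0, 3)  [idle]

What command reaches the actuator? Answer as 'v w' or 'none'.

none

[0] cruise on; wire := (3, 3)
[1] escape off; pass (3, 3)
[2] seek_light off; pass (3, 3)
[3] grasp off; pass (3, 3)
[4] wander on (inhibit); wire := none
[5] return_home off; pass none
output none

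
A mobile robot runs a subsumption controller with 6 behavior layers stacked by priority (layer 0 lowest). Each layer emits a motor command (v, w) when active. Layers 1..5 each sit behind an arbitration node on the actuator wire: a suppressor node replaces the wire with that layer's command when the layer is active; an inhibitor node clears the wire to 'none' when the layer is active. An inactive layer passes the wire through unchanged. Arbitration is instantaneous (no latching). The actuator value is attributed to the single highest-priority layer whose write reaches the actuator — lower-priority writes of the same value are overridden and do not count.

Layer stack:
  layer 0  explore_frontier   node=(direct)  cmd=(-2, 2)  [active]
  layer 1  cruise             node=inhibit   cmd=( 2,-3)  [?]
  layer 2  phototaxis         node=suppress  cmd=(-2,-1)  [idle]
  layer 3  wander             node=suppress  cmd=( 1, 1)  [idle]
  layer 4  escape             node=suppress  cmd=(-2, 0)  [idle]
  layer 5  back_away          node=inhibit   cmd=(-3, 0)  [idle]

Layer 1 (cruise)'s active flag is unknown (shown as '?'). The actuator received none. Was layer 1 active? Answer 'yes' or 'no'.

yes

If layer 1 is active=yes:
  actuator would be none
If layer 1 is active=no:
  actuator would be (-2, 2)
Observed none, so layer 1 was active.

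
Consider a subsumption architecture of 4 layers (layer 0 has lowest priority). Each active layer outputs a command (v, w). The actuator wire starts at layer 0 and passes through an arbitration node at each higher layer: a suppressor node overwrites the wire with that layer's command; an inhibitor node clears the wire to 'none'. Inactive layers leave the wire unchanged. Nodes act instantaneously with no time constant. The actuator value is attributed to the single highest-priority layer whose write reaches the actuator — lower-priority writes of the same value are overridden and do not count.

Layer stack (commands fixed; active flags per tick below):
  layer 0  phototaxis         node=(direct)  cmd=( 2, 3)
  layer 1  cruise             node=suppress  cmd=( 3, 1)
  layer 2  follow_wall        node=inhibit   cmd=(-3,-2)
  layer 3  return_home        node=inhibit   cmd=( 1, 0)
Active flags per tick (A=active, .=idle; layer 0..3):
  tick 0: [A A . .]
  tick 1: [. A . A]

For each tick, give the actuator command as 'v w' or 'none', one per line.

3 1
none

tick 0:
  [0] phototaxis on; wire := (2, 3)
  [1] cruise on (suppress); wire := (3, 1)
  [2] follow_wall off; pass (3, 1)
  [3] return_home off; pass (3, 1)
  output (3, 1)
tick 1:
  [0] phototaxis off; wire := none
  [1] cruise on (suppress); wire := (3, 1)
  [2] follow_wall off; pass (3, 1)
  [3] return_home on (inhibit); wire := none
  output none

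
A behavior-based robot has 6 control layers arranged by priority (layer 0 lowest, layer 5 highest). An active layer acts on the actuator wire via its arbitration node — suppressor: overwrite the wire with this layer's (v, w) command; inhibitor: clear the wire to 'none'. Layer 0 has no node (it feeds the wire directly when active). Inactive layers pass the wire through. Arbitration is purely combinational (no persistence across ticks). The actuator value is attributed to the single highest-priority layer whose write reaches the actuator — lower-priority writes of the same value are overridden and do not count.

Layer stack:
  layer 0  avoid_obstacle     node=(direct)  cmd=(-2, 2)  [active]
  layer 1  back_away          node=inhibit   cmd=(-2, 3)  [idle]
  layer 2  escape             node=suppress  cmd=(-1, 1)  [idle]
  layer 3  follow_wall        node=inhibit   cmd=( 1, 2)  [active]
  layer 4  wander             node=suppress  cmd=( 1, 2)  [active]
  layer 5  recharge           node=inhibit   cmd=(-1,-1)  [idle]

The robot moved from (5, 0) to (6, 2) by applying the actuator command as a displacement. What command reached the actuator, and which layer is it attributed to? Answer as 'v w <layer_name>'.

displacement = (6, 2) − (5, 0) = (1, 2)
L0 avoid_obstacle: active, feeds wire = (-2, 2)
L1 back_away: idle → wire stays (-2, 2)
L2 escape: idle → wire stays (-2, 2)
L3 follow_wall: active, inhibitor → wire = none
L4 wander: active, suppressor → wire = (1, 2)
L5 recharge: idle → wire stays (1, 2)
actuator = (1, 2) — from layer 4 (wander)

1 2 wander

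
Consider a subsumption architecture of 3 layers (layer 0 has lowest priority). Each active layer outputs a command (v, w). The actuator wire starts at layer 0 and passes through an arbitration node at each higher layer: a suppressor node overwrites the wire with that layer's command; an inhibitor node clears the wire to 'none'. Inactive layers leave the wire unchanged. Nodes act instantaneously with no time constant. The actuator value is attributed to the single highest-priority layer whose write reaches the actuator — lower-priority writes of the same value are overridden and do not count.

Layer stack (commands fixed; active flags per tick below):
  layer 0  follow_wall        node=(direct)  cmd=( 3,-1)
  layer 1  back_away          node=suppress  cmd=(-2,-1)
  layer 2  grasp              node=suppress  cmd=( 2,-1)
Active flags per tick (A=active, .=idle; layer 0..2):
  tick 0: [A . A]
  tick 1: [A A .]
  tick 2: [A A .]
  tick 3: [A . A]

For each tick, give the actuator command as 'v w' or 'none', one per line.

tick 0:
  L0 follow_wall: active, feeds wire = (3, -1)
  L1 back_away: idle → wire stays (3, -1)
  L2 grasp: active, suppressor → wire = (2, -1)
  actuator = (2, -1)
tick 1:
  L0 follow_wall: active, feeds wire = (3, -1)
  L1 back_away: active, suppressor → wire = (-2, -1)
  L2 grasp: idle → wire stays (-2, -1)
  actuator = (-2, -1)
tick 2:
  L0 follow_wall: active, feeds wire = (3, -1)
  L1 back_away: active, suppressor → wire = (-2, -1)
  L2 grasp: idle → wire stays (-2, -1)
  actuator = (-2, -1)
tick 3:
  L0 follow_wall: active, feeds wire = (3, -1)
  L1 back_away: idle → wire stays (3, -1)
  L2 grasp: active, suppressor → wire = (2, -1)
  actuator = (2, -1)

2 -1
-2 -1
-2 -1
2 -1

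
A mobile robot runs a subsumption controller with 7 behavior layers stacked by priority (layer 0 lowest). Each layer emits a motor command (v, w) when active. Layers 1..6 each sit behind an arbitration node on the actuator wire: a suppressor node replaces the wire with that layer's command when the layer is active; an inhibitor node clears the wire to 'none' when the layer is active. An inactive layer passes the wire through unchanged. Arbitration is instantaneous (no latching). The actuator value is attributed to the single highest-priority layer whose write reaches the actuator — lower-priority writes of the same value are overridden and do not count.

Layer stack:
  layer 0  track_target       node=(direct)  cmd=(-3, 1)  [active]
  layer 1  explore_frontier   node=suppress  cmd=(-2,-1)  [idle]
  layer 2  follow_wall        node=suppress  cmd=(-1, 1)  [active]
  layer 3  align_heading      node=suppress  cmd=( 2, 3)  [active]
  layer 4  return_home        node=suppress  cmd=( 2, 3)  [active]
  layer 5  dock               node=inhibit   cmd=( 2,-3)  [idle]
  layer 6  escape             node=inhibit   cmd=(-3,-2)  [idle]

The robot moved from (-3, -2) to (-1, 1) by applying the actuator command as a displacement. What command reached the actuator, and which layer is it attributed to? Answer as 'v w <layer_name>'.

2 3 return_home

displacement = (-1, 1) − (-3, -2) = (2, 3)
[0] track_target on; wire := (-3, 1)
[1] explore_frontier off; pass (-3, 1)
[2] follow_wall on (suppress); wire := (-1, 1)
[3] align_heading on (suppress); wire := (2, 3)
[4] return_home on (suppress); wire := (2, 3)
[5] dock off; pass (2, 3)
[6] escape off; pass (2, 3)
output (2, 3) — from layer 4 (return_home)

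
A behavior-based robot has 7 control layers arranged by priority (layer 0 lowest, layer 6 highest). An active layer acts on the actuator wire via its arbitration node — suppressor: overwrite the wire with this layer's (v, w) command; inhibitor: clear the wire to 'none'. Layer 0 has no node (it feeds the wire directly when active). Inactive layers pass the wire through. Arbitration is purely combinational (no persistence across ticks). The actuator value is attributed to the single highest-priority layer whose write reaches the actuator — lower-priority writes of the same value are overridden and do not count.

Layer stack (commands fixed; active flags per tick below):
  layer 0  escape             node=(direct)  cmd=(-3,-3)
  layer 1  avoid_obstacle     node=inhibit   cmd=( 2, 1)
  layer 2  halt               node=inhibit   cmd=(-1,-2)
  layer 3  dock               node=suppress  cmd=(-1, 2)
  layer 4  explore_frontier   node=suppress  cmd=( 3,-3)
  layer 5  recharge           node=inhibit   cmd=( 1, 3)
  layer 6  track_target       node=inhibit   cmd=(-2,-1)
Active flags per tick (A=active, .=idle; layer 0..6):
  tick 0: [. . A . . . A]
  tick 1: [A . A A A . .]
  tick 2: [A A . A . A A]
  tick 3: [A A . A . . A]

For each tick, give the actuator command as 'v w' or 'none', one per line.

none
3 -3
none
none

tick 0:
  L0 escape: idle → wire = none
  L1 avoid_obstacle: idle → wire stays none
  L2 halt: active, inhibitor → wire = none
  L3 dock: idle → wire stays none
  L4 explore_frontier: idle → wire stays none
  L5 recharge: idle → wire stays none
  L6 track_target: active, inhibitor → wire = none
  actuator = none
tick 1:
  L0 escape: active, feeds wire = (-3, -3)
  L1 avoid_obstacle: idle → wire stays (-3, -3)
  L2 halt: active, inhibitor → wire = none
  L3 dock: active, suppressor → wire = (-1, 2)
  L4 explore_frontier: active, suppressor → wire = (3, -3)
  L5 recharge: idle → wire stays (3, -3)
  L6 track_target: idle → wire stays (3, -3)
  actuator = (3, -3)
tick 2:
  L0 escape: active, feeds wire = (-3, -3)
  L1 avoid_obstacle: active, inhibitor → wire = none
  L2 halt: idle → wire stays none
  L3 dock: active, suppressor → wire = (-1, 2)
  L4 explore_frontier: idle → wire stays (-1, 2)
  L5 recharge: active, inhibitor → wire = none
  L6 track_target: active, inhibitor → wire = none
  actuator = none
tick 3:
  L0 escape: active, feeds wire = (-3, -3)
  L1 avoid_obstacle: active, inhibitor → wire = none
  L2 halt: idle → wire stays none
  L3 dock: active, suppressor → wire = (-1, 2)
  L4 explore_frontier: idle → wire stays (-1, 2)
  L5 recharge: idle → wire stays (-1, 2)
  L6 track_target: active, inhibitor → wire = none
  actuator = none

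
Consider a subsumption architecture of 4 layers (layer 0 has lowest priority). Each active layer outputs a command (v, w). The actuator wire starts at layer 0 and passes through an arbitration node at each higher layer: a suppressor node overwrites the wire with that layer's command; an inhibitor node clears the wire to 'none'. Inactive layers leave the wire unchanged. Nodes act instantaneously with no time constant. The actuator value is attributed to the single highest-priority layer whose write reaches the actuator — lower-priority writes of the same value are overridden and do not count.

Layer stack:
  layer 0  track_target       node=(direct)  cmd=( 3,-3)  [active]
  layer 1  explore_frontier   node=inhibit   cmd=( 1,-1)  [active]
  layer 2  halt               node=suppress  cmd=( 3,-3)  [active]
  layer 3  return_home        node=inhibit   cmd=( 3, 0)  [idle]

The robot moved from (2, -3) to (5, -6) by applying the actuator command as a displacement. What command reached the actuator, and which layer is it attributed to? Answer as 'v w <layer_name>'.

3 -3 halt

displacement = (5, -6) − (2, -3) = (3, -3)
L0 track_target: active, feeds wire = (3, -3)
L1 explore_frontier: active, inhibitor → wire = none
L2 halt: active, suppressor → wire = (3, -3)
L3 return_home: idle → wire stays (3, -3)
actuator = (3, -3) — from layer 2 (halt)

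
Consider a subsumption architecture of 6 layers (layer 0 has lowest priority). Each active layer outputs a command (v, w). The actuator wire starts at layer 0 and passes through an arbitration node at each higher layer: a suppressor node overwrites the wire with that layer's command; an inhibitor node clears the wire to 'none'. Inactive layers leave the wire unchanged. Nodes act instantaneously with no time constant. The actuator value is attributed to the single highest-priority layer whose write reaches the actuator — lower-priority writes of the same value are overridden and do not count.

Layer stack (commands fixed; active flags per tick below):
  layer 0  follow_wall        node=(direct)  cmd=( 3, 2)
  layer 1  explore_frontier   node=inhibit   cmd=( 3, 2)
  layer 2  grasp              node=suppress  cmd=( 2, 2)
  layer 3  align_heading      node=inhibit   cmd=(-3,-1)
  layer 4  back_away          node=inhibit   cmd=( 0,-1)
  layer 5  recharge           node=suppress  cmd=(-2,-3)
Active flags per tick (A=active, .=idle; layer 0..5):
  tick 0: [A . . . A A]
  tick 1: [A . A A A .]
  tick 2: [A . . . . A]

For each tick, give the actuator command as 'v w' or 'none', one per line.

tick 0:
  [0] follow_wall on; wire := (3, 2)
  [1] explore_frontier off; pass (3, 2)
  [2] grasp off; pass (3, 2)
  [3] align_heading off; pass (3, 2)
  [4] back_away on (inhibit); wire := none
  [5] recharge on (suppress); wire := (-2, -3)
  output (-2, -3)
tick 1:
  [0] follow_wall on; wire := (3, 2)
  [1] explore_frontier off; pass (3, 2)
  [2] grasp on (suppress); wire := (2, 2)
  [3] align_heading on (inhibit); wire := none
  [4] back_away on (inhibit); wire := none
  [5] recharge off; pass none
  output none
tick 2:
  [0] follow_wall on; wire := (3, 2)
  [1] explore_frontier off; pass (3, 2)
  [2] grasp off; pass (3, 2)
  [3] align_heading off; pass (3, 2)
  [4] back_away off; pass (3, 2)
  [5] recharge on (suppress); wire := (-2, -3)
  output (-2, -3)

-2 -3
none
-2 -3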